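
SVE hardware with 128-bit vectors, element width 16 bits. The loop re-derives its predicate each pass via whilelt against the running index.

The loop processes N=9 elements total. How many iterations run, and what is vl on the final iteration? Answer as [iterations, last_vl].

128-bit reg / 16-bit elem → 8 lanes
9 elements at 8/iter → 2 passes, remainder 1 on the last

[iterations, last_vl] = [2, 1]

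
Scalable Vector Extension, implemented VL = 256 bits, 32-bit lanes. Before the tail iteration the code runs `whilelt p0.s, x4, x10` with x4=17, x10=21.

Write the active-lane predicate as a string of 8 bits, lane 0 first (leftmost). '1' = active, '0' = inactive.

predicate = 11110000

256-bit reg / 32-bit elem → 8 lanes
whilelt: lane j active iff 17+j < 21 → j < 4 → 4 active
bits (lane 0 leftmost): 11110000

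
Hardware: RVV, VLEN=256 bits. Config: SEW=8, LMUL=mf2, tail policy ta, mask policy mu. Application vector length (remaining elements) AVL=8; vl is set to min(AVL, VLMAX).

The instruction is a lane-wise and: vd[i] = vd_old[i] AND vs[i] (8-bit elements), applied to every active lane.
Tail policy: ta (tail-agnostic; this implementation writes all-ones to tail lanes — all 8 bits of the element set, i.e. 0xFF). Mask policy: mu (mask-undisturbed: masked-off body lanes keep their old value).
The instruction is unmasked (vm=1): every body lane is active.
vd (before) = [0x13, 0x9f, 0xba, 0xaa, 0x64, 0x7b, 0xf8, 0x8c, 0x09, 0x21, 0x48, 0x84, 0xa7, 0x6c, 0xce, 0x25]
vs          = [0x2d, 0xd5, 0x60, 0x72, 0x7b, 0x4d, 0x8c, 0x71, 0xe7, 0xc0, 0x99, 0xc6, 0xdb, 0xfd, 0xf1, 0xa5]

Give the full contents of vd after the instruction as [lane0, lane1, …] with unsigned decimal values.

VLMAX = (256 × 1/2) / 8 = 16 lanes
AVL=8 ≤ VLMAX=16, so vl = 8
  i=0: and(0x13,0x2d) → 1
  i=1: and(0x9f,0xd5) → 149
  i=2: and(0xba,0x60) → 32
  i=3: and(0xaa,0x72) → 34
  i=4: and(0x64,0x7b) → 96
  i=5: and(0x7b,0x4d) → 73
  i=6: and(0xf8,0x8c) → 136
  i=7: and(0x8c,0x71) → 0
  i=8: tail/ones → 255
  i=9: tail/ones → 255
  i=10: tail/ones → 255
  i=11: tail/ones → 255
  i=12: tail/ones → 255
  i=13: tail/ones → 255
  i=14: tail/ones → 255
  i=15: tail/ones → 255

vd = [1, 149, 32, 34, 96, 73, 136, 0, 255, 255, 255, 255, 255, 255, 255, 255]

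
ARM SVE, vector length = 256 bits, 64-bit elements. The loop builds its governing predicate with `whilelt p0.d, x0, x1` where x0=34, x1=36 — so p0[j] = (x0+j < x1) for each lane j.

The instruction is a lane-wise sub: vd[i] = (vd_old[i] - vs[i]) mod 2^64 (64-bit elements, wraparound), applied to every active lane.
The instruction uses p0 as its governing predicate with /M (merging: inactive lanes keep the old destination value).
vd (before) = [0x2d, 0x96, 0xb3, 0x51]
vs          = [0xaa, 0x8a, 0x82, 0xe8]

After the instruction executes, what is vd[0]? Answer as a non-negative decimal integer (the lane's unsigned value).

lane count: 256 div 64 = 4
whilelt: lane j active iff 34+j < 36 → j < 2 → 2 active
lane  0: sub(0x2d,0xaa) ⇒ 0xffffffffffffff83
lane  1: sub(0x96,0x8a) ⇒ 0x0c
lane  2: tail/keep ⇒ 0xb3
lane  3: tail/keep ⇒ 0x51

vd[0] = 18446744073709551491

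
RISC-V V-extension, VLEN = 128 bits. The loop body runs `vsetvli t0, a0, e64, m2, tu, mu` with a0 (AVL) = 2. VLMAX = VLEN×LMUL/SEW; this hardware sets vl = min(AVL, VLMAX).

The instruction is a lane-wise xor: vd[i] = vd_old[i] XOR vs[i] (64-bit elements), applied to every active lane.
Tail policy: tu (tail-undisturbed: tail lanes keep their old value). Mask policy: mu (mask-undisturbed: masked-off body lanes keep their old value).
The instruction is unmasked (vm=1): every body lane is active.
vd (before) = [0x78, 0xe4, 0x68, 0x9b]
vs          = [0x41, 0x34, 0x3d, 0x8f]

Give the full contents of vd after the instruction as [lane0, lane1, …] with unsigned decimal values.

VLMAX = VLEN×LMUL/SEW = 128×2/64 = 4
vl = min(AVL, VLMAX) = min(2, 4) = 2
lane  0: xor(0x78,0x41) ⇒ 0x39
lane  1: xor(0xe4,0x34) ⇒ 0xd0
lane  2: tail/keep ⇒ 0x68
lane  3: tail/keep ⇒ 0x9b

vd = [57, 208, 104, 155]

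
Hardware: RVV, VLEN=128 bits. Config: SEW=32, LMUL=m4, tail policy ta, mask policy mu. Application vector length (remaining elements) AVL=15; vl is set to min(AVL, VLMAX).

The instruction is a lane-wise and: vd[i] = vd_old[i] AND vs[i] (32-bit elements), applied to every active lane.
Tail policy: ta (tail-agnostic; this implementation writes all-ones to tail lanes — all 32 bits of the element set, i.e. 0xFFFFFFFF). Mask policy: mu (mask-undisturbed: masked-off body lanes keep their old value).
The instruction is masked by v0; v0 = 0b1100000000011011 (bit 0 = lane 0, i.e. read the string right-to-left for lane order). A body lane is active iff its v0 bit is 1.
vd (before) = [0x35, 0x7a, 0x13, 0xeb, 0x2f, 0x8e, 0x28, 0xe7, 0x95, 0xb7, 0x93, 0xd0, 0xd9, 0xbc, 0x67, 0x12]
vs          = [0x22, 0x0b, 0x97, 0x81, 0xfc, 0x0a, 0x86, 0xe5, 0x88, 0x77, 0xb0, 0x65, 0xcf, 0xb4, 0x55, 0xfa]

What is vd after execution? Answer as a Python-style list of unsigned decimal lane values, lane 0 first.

vd = [32, 10, 19, 129, 44, 142, 40, 231, 149, 183, 147, 208, 217, 188, 69, 4294967295]

VLMAX = (128 × 4) / 32 = 16 lanes
vl = min(AVL, VLMAX) = min(15, 16) = 15
[0] and(0x35,0x22) = 0x20
[1] and(0x7a,0x0b) = 0x0a
[2] mask-off/keep = 0x13
[3] and(0xeb,0x81) = 0x81
[4] and(0x2f,0xfc) = 0x2c
[5] mask-off/keep = 0x8e
[6] mask-off/keep = 0x28
[7] mask-off/keep = 0xe7
[8] mask-off/keep = 0x95
[9] mask-off/keep = 0xb7
[10] mask-off/keep = 0x93
[11] mask-off/keep = 0xd0
[12] mask-off/keep = 0xd9
[13] mask-off/keep = 0xbc
[14] and(0x67,0x55) = 0x45
[15] tail/ones = 0xffffffff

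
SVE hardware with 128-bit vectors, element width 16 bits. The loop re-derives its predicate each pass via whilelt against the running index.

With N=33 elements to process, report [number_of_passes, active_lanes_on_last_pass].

[iterations, last_vl] = [5, 1]

128-bit reg / 16-bit elem → 8 lanes
iterations = ceil(33/8) = 5; final-pass vl = 1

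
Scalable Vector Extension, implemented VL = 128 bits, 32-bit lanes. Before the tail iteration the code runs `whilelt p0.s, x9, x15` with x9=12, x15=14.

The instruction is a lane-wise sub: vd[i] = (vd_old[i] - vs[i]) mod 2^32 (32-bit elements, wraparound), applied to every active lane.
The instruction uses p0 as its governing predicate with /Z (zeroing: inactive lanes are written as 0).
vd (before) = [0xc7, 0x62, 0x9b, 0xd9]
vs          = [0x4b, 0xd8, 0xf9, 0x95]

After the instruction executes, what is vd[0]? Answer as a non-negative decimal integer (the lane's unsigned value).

vd[0] = 124

register lanes = 128/32 = 4
active while 12+j < 14, i.e. j ∈ [0,2) capped at 4 ⇒ 2
vd[0] sub(0xc7,0x4b) -> 0x7c
vd[1] sub(0x62,0xd8) -> 0xffffff8a
vd[2] tail/zero -> 0x00
vd[3] tail/zero -> 0x00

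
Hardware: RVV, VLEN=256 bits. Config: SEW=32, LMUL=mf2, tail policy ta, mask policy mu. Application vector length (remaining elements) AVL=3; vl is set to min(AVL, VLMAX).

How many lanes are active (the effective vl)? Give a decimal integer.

vl = 3

VLMAX = (256 × 1/2) / 32 = 4 lanes
vl = min(AVL, VLMAX) = min(3, 4) = 3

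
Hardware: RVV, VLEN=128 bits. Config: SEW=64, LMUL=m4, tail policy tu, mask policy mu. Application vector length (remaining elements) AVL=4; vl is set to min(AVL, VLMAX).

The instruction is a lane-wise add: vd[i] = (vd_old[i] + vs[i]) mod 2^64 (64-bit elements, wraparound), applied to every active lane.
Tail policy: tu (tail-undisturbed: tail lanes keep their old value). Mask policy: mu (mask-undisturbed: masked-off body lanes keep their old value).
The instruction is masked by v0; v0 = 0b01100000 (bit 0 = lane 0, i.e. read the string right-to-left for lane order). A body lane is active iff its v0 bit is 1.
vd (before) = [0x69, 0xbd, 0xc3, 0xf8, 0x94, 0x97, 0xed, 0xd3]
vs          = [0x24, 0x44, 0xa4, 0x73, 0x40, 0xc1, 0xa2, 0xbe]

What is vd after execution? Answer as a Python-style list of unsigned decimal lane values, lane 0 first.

vd = [105, 189, 195, 248, 148, 151, 237, 211]

lanes per group: 128·4/64 = 8
vl = min(AVL, VLMAX) = min(4, 8) = 4
  i=0: mask-off/keep → 105
  i=1: mask-off/keep → 189
  i=2: mask-off/keep → 195
  i=3: mask-off/keep → 248
  i=4: tail/keep → 148
  i=5: tail/keep → 151
  i=6: tail/keep → 237
  i=7: tail/keep → 211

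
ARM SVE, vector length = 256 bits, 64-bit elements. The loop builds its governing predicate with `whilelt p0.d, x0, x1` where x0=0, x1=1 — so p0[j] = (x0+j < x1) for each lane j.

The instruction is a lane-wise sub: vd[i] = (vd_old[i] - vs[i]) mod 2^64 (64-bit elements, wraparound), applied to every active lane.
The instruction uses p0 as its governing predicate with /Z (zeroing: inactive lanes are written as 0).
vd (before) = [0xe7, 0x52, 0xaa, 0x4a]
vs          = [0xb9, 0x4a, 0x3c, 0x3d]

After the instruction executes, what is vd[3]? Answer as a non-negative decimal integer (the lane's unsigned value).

vd[3] = 0

lane count: 256 div 64 = 4
whilelt: lane j active iff 0+j < 1 → j < 1 → 1 active
vd[0] sub(0xe7,0xb9) -> 0x2e
vd[1] tail/zero -> 0x00
vd[2] tail/zero -> 0x00
vd[3] tail/zero -> 0x00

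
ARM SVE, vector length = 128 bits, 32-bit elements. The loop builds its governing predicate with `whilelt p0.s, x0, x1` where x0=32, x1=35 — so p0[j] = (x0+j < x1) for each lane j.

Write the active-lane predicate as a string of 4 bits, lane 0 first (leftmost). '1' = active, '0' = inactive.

register lanes = 128/32 = 4
p0[j] = (32+j < 35); true for j=0..2 → 3 lanes set
bits (lane 0 leftmost): 1110

predicate = 1110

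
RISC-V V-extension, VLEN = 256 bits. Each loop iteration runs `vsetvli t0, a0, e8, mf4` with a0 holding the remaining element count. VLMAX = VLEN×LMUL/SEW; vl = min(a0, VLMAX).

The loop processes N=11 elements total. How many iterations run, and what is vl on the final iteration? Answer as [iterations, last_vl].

[iterations, last_vl] = [2, 3]

VLMAX = (256 × 1/4) / 8 = 8 lanes
N=11: ⌈11/8⌉ = 2 iters; last vl = 11 − 1×8 = 3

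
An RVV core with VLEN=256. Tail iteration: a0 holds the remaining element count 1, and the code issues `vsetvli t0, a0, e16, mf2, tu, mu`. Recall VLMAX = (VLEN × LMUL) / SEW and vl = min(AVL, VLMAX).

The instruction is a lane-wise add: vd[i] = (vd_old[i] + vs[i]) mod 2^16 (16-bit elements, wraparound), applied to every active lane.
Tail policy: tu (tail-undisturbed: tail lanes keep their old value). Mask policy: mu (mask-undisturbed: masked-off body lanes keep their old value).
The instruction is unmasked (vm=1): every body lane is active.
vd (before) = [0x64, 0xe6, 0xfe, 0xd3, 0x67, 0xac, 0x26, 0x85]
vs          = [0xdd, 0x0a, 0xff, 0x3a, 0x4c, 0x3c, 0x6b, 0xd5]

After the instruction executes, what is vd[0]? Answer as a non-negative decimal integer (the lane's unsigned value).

vd[0] = 321

VLMAX = VLEN×LMUL/SEW = 256×1/2/16 = 8
vl ← min(1, 8) = 1
lane  0: add(0x64,0xdd) ⇒ 0x141
lane  1: tail/keep ⇒ 0xe6
lane  2: tail/keep ⇒ 0xfe
lane  3: tail/keep ⇒ 0xd3
lane  4: tail/keep ⇒ 0x67
lane  5: tail/keep ⇒ 0xac
lane  6: tail/keep ⇒ 0x26
lane  7: tail/keep ⇒ 0x85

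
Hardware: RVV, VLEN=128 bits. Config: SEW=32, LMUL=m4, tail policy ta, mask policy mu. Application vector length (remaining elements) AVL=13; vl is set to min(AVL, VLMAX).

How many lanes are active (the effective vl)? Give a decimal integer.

vl = 13

lanes per group: 128·4/32 = 16
vl ← min(13, 16) = 13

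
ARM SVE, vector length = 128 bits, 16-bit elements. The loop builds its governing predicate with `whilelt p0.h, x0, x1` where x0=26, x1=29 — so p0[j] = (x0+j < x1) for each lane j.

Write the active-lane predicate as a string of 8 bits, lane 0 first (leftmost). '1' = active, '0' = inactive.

register lanes = 128/16 = 8
p0[j] = (26+j < 29); true for j=0..2 → 3 lanes set
bits (lane 0 leftmost): 11100000

predicate = 11100000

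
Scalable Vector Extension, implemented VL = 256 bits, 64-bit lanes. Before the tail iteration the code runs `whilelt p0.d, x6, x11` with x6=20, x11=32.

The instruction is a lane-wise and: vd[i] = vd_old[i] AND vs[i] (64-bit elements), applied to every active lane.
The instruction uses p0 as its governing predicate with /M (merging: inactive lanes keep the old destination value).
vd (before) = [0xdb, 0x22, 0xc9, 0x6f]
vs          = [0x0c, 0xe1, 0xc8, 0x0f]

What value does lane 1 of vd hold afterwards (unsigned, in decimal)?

register lanes = 256/64 = 4
active while 20+j < 32, i.e. j ∈ [0,12) capped at 4 ⇒ 4
[0] and(0xdb,0x0c) = 0x08
[1] and(0x22,0xe1) = 0x20
[2] and(0xc9,0xc8) = 0xc8
[3] and(0x6f,0x0f) = 0x0f

vd[1] = 32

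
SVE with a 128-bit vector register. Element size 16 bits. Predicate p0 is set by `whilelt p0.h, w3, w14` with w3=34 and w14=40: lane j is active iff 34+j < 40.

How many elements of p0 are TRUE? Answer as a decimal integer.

128-bit reg / 16-bit elem → 8 lanes
active while 34+j < 40, i.e. j ∈ [0,6) capped at 8 ⇒ 6

vl = 6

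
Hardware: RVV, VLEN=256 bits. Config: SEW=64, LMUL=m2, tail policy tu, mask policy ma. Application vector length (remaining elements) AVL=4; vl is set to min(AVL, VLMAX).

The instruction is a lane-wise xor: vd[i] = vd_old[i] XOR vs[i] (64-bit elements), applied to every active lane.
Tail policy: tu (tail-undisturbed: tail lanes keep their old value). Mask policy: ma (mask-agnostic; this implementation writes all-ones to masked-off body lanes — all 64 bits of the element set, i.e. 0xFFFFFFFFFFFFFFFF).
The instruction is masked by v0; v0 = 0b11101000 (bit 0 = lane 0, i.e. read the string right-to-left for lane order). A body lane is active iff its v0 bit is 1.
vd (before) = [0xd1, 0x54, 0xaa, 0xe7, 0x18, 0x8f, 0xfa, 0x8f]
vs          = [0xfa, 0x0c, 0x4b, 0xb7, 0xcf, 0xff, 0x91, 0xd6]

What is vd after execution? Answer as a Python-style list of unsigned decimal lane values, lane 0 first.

VLMAX = VLEN×LMUL/SEW = 256×2/64 = 8
vl = min(AVL, VLMAX) = min(4, 8) = 4
[0] mask-off/ones = 0xffffffffffffffff
[1] mask-off/ones = 0xffffffffffffffff
[2] mask-off/ones = 0xffffffffffffffff
[3] xor(0xe7,0xb7) = 0x50
[4] tail/keep = 0x18
[5] tail/keep = 0x8f
[6] tail/keep = 0xfa
[7] tail/keep = 0x8f

vd = [18446744073709551615, 18446744073709551615, 18446744073709551615, 80, 24, 143, 250, 143]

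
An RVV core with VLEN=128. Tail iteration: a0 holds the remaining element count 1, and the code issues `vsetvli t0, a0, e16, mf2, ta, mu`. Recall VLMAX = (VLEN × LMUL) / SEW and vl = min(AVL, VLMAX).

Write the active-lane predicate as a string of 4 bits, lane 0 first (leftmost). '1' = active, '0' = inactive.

predicate = 1000

VLMAX = VLEN×LMUL/SEW = 128×1/2/16 = 4
vl = min(AVL, VLMAX) = min(1, 4) = 1
bits (lane 0 leftmost): 1000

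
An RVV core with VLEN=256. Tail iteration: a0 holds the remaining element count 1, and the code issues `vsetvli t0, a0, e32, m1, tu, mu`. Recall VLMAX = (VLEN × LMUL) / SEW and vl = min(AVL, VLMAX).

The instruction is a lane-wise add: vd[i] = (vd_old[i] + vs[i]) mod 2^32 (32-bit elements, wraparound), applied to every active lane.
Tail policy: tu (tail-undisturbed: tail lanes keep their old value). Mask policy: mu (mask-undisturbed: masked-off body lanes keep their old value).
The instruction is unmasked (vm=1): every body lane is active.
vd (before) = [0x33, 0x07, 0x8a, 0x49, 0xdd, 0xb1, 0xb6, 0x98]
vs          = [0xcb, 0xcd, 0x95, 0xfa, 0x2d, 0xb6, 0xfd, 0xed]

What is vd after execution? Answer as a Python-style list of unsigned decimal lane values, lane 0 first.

vd = [254, 7, 138, 73, 221, 177, 182, 152]

VLMAX = (256 × 1) / 32 = 8 lanes
vl = min(AVL, VLMAX) = min(1, 8) = 1
vd[0] add(0x33,0xcb) -> 0xfe
vd[1] tail/keep -> 0x07
vd[2] tail/keep -> 0x8a
vd[3] tail/keep -> 0x49
vd[4] tail/keep -> 0xdd
vd[5] tail/keep -> 0xb1
vd[6] tail/keep -> 0xb6
vd[7] tail/keep -> 0x98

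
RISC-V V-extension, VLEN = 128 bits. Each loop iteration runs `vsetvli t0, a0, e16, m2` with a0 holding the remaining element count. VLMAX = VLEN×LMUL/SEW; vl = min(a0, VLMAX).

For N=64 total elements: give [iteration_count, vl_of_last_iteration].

[iterations, last_vl] = [4, 16]

lanes per group: 128·2/16 = 16
64 elements at 16/iter → 4 passes, remainder 16 on the last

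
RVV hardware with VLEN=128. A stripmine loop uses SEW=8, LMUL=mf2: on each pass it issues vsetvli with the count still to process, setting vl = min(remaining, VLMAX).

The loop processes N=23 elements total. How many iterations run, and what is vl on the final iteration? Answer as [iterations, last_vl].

[iterations, last_vl] = [3, 7]

lanes per group: 128·1/2/8 = 8
iterations = ceil(23/8) = 3; final-pass vl = 7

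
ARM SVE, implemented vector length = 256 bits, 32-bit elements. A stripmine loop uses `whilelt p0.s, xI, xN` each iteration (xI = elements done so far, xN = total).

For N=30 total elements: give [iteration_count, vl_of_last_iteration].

[iterations, last_vl] = [4, 6]

256-bit reg / 32-bit elem → 8 lanes
iterations = ceil(30/8) = 4; final-pass vl = 6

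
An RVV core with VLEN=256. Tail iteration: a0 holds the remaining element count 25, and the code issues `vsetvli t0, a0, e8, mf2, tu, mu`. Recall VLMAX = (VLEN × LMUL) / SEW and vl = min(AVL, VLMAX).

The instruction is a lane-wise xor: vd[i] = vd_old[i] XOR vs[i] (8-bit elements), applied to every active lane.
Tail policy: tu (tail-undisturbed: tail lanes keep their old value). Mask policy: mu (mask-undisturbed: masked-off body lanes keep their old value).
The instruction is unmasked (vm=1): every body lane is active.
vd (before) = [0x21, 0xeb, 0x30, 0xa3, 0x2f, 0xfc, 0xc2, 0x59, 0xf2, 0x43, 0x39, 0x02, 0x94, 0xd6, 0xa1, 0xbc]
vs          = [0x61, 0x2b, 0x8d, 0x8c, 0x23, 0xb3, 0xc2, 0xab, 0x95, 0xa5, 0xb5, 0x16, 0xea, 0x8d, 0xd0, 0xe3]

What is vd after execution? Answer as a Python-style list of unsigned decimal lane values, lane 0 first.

lanes per group: 256·1/2/8 = 16
AVL=25 > VLMAX=16, so vl = 16
  i=0: xor(0x21,0x61) → 64
  i=1: xor(0xeb,0x2b) → 192
  i=2: xor(0x30,0x8d) → 189
  i=3: xor(0xa3,0x8c) → 47
  i=4: xor(0x2f,0x23) → 12
  i=5: xor(0xfc,0xb3) → 79
  i=6: xor(0xc2,0xc2) → 0
  i=7: xor(0x59,0xab) → 242
  i=8: xor(0xf2,0x95) → 103
  i=9: xor(0x43,0xa5) → 230
  i=10: xor(0x39,0xb5) → 140
  i=11: xor(0x02,0x16) → 20
  i=12: xor(0x94,0xea) → 126
  i=13: xor(0xd6,0x8d) → 91
  i=14: xor(0xa1,0xd0) → 113
  i=15: xor(0xbc,0xe3) → 95

vd = [64, 192, 189, 47, 12, 79, 0, 242, 103, 230, 140, 20, 126, 91, 113, 95]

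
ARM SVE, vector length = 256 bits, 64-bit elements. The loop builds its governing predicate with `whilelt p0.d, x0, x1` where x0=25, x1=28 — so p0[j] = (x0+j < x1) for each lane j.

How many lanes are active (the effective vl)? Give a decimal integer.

vl = 3

256-bit reg / 64-bit elem → 4 lanes
p0[j] = (25+j < 28); true for j=0..2 → 3 lanes set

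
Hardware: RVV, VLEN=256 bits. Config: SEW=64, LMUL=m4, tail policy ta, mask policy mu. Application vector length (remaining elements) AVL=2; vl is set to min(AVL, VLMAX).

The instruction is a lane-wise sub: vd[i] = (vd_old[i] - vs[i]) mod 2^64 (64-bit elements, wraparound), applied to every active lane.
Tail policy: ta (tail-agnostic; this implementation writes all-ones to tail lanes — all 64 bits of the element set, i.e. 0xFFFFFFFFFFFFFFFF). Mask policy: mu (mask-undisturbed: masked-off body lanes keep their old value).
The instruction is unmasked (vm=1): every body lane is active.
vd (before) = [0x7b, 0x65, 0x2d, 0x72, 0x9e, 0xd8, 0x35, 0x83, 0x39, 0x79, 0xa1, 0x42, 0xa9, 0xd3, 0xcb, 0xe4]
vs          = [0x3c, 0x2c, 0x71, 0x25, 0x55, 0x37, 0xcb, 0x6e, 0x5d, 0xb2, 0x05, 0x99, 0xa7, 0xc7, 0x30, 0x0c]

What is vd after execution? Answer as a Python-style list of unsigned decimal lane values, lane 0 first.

VLMAX = VLEN×LMUL/SEW = 256×4/64 = 16
vl = min(AVL, VLMAX) = min(2, 16) = 2
[0] sub(0x7b,0x3c) = 0x3f
[1] sub(0x65,0x2c) = 0x39
[2] tail/ones = 0xffffffffffffffff
[3] tail/ones = 0xffffffffffffffff
[4] tail/ones = 0xffffffffffffffff
[5] tail/ones = 0xffffffffffffffff
[6] tail/ones = 0xffffffffffffffff
[7] tail/ones = 0xffffffffffffffff
[8] tail/ones = 0xffffffffffffffff
[9] tail/ones = 0xffffffffffffffff
[10] tail/ones = 0xffffffffffffffff
[11] tail/ones = 0xffffffffffffffff
[12] tail/ones = 0xffffffffffffffff
[13] tail/ones = 0xffffffffffffffff
[14] tail/ones = 0xffffffffffffffff
[15] tail/ones = 0xffffffffffffffff

vd = [63, 57, 18446744073709551615, 18446744073709551615, 18446744073709551615, 18446744073709551615, 18446744073709551615, 18446744073709551615, 18446744073709551615, 18446744073709551615, 18446744073709551615, 18446744073709551615, 18446744073709551615, 18446744073709551615, 18446744073709551615, 18446744073709551615]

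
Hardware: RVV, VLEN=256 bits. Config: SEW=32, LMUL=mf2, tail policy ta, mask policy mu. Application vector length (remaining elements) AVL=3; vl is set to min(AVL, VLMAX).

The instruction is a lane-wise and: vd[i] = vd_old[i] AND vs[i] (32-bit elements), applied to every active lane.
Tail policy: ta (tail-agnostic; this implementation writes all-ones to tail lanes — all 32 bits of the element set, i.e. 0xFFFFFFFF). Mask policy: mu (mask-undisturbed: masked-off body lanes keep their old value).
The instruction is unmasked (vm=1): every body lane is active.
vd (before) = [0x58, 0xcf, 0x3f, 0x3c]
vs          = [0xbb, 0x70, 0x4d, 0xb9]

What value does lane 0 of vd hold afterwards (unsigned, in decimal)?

vd[0] = 24

lanes per group: 256·1/2/32 = 4
vl = min(AVL, VLMAX) = min(3, 4) = 3
lane  0: and(0x58,0xbb) ⇒ 0x18
lane  1: and(0xcf,0x70) ⇒ 0x40
lane  2: and(0x3f,0x4d) ⇒ 0x0d
lane  3: tail/ones ⇒ 0xffffffff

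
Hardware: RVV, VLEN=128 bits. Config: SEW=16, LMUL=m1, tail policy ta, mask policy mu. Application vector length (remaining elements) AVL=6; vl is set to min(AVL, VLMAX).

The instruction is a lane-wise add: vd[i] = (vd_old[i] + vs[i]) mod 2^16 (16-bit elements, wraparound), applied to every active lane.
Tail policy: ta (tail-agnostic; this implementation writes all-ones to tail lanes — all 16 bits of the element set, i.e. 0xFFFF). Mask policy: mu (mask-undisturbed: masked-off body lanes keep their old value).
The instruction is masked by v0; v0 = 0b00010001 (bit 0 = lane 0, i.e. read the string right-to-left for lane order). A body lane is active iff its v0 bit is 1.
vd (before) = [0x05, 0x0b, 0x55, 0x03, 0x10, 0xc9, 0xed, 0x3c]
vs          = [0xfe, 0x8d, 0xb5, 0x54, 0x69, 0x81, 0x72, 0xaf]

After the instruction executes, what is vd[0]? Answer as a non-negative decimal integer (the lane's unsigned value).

vd[0] = 259

VLMAX = (128 × 1) / 16 = 8 lanes
AVL=6 ≤ VLMAX=8, so vl = 6
[0] add(0x05,0xfe) = 0x103
[1] mask-off/keep = 0x0b
[2] mask-off/keep = 0x55
[3] mask-off/keep = 0x03
[4] add(0x10,0x69) = 0x79
[5] mask-off/keep = 0xc9
[6] tail/ones = 0xffff
[7] tail/ones = 0xffff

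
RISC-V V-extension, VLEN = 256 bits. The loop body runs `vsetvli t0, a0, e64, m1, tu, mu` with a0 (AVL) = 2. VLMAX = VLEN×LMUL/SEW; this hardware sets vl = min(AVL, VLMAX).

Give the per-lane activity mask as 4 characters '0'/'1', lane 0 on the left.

VLMAX = (256 × 1) / 64 = 4 lanes
vl = min(AVL, VLMAX) = min(2, 4) = 2
bits (lane 0 leftmost): 1100

predicate = 1100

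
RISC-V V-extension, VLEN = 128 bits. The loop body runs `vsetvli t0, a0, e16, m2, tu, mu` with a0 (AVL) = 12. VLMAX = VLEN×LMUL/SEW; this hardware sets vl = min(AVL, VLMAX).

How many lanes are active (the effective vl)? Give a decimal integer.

vl = 12

VLMAX = (128 × 2) / 16 = 16 lanes
vl ← min(12, 16) = 12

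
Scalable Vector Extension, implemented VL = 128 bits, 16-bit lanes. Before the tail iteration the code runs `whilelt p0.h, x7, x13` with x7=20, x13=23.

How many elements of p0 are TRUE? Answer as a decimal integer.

vl = 3

register lanes = 128/16 = 8
whilelt: lane j active iff 20+j < 23 → j < 3 → 3 active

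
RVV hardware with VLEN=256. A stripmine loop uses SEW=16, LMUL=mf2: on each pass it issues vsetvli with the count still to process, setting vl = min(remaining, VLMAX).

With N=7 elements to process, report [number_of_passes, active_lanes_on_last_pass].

[iterations, last_vl] = [1, 7]

lanes per group: 256·1/2/16 = 8
N=7: ⌈7/8⌉ = 1 iters; last vl = 7 − 0×8 = 7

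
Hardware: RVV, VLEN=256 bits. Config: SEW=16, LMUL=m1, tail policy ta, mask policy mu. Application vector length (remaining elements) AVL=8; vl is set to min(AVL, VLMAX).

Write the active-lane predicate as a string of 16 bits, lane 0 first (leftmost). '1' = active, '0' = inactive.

predicate = 1111111100000000

VLMAX = VLEN×LMUL/SEW = 256×1/16 = 16
vl = min(AVL, VLMAX) = min(8, 16) = 8
bits (lane 0 leftmost): 1111111100000000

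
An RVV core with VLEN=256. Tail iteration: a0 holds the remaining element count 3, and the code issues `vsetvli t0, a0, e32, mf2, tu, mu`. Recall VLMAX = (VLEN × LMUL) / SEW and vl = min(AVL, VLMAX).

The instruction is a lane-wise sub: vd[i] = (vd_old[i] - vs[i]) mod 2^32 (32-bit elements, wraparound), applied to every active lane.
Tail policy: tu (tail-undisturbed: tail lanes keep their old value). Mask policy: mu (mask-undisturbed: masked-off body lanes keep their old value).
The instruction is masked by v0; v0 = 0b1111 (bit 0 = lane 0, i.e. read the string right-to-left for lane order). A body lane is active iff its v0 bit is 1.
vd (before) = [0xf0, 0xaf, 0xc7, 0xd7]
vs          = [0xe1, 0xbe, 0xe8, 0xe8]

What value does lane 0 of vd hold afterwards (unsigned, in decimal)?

lanes per group: 256·1/2/32 = 4
vl ← min(3, 4) = 3
[0] sub(0xf0,0xe1) = 0x0f
[1] sub(0xaf,0xbe) = 0xfffffff1
[2] sub(0xc7,0xe8) = 0xffffffdf
[3] tail/keep = 0xd7

vd[0] = 15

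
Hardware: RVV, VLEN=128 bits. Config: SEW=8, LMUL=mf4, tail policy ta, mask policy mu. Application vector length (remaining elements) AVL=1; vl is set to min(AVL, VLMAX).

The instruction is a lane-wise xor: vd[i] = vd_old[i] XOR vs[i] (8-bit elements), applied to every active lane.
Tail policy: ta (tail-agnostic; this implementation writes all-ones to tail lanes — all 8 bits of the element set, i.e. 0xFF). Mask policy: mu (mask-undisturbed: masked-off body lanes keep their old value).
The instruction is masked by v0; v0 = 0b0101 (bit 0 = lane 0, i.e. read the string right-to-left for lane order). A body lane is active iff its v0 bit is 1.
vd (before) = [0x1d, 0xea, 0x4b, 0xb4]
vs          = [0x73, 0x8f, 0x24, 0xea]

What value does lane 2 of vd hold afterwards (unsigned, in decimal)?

vd[2] = 255

lanes per group: 128·1/4/8 = 4
vl = min(AVL, VLMAX) = min(1, 4) = 1
vd[0] xor(0x1d,0x73) -> 0x6e
vd[1] tail/ones -> 0xff
vd[2] tail/ones -> 0xff
vd[3] tail/ones -> 0xff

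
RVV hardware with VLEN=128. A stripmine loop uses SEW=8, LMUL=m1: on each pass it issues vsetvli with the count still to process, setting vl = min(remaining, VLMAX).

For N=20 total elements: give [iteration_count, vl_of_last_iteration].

lanes per group: 128·1/8 = 16
iterations = ceil(20/16) = 2; final-pass vl = 4

[iterations, last_vl] = [2, 4]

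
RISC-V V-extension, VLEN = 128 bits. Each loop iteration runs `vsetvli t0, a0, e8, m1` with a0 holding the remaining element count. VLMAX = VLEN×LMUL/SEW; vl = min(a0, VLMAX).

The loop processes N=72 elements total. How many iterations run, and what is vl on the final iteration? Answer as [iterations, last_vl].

[iterations, last_vl] = [5, 8]

lanes per group: 128·1/8 = 16
72 elements at 16/iter → 5 passes, remainder 8 on the last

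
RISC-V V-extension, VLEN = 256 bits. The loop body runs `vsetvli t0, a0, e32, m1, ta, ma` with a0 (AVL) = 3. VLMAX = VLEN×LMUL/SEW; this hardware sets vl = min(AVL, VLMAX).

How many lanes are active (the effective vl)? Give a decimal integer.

vl = 3

lanes per group: 256·1/32 = 8
vl = min(AVL, VLMAX) = min(3, 8) = 3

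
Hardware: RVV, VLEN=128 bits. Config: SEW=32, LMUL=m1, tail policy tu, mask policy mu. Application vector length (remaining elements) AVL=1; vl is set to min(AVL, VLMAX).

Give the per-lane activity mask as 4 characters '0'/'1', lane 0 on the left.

VLMAX = (128 × 1) / 32 = 4 lanes
vl ← min(1, 4) = 1
bits (lane 0 leftmost): 1000

predicate = 1000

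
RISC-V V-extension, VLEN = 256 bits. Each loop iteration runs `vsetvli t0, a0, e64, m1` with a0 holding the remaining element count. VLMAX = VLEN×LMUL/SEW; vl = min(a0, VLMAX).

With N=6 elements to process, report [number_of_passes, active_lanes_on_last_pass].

VLMAX = VLEN×LMUL/SEW = 256×1/64 = 4
6 elements at 4/iter → 2 passes, remainder 2 on the last

[iterations, last_vl] = [2, 2]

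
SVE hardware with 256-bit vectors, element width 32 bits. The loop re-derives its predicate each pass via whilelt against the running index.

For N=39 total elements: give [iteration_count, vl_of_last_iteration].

256-bit reg / 32-bit elem → 8 lanes
39 elements at 8/iter → 5 passes, remainder 7 on the last

[iterations, last_vl] = [5, 7]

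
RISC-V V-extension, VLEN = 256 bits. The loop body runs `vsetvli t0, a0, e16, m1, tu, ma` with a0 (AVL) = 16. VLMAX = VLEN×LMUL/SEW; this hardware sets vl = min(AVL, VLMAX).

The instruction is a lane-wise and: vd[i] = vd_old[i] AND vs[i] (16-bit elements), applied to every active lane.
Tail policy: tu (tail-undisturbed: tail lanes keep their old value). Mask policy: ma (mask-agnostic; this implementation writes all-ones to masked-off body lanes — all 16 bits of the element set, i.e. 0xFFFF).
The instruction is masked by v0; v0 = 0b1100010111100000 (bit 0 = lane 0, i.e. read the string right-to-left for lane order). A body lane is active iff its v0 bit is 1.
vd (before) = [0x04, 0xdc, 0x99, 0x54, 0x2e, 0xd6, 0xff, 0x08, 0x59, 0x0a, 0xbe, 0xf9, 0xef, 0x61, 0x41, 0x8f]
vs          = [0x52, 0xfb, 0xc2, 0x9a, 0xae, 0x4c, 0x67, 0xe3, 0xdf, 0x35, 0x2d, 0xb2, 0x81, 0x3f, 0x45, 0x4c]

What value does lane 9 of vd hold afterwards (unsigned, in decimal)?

vd[9] = 65535

VLMAX = (256 × 1) / 16 = 16 lanes
AVL=16 ≤ VLMAX=16, so vl = 16
vd[0] mask-off/ones -> 0xffff
vd[1] mask-off/ones -> 0xffff
vd[2] mask-off/ones -> 0xffff
vd[3] mask-off/ones -> 0xffff
vd[4] mask-off/ones -> 0xffff
vd[5] and(0xd6,0x4c) -> 0x44
vd[6] and(0xff,0x67) -> 0x67
vd[7] and(0x08,0xe3) -> 0x00
vd[8] and(0x59,0xdf) -> 0x59
vd[9] mask-off/ones -> 0xffff
vd[10] and(0xbe,0x2d) -> 0x2c
vd[11] mask-off/ones -> 0xffff
vd[12] mask-off/ones -> 0xffff
vd[13] mask-off/ones -> 0xffff
vd[14] and(0x41,0x45) -> 0x41
vd[15] and(0x8f,0x4c) -> 0x0c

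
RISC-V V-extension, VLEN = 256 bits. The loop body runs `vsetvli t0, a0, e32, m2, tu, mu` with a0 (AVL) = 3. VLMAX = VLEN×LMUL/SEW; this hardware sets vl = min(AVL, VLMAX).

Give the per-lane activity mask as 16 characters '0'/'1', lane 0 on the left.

VLMAX = (256 × 2) / 32 = 16 lanes
AVL=3 ≤ VLMAX=16, so vl = 3
bits (lane 0 leftmost): 1110000000000000

predicate = 1110000000000000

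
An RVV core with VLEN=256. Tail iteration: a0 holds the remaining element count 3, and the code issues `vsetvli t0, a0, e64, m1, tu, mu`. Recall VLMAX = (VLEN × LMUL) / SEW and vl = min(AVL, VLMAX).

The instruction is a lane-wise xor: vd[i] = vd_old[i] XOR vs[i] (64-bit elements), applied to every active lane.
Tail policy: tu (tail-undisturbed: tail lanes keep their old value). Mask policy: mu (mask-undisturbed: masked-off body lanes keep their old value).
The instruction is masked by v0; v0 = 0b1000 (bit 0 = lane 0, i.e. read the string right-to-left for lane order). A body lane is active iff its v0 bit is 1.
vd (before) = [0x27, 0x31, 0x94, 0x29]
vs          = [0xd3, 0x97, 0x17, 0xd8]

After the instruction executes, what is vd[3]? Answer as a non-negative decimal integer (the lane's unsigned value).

vd[3] = 41

lanes per group: 256·1/64 = 4
AVL=3 ≤ VLMAX=4, so vl = 3
[0] mask-off/keep = 0x27
[1] mask-off/keep = 0x31
[2] mask-off/keep = 0x94
[3] tail/keep = 0x29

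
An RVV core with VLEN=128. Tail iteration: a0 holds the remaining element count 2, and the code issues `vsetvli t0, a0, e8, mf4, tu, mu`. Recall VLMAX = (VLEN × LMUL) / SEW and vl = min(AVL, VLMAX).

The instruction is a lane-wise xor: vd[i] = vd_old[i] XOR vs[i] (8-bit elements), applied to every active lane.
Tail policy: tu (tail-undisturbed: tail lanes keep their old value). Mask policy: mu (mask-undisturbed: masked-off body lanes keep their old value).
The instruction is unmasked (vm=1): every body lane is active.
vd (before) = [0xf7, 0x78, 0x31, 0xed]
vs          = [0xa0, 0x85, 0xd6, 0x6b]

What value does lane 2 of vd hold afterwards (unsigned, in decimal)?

lanes per group: 128·1/4/8 = 4
vl ← min(2, 4) = 2
[0] xor(0xf7,0xa0) = 0x57
[1] xor(0x78,0x85) = 0xfd
[2] tail/keep = 0x31
[3] tail/keep = 0xed

vd[2] = 49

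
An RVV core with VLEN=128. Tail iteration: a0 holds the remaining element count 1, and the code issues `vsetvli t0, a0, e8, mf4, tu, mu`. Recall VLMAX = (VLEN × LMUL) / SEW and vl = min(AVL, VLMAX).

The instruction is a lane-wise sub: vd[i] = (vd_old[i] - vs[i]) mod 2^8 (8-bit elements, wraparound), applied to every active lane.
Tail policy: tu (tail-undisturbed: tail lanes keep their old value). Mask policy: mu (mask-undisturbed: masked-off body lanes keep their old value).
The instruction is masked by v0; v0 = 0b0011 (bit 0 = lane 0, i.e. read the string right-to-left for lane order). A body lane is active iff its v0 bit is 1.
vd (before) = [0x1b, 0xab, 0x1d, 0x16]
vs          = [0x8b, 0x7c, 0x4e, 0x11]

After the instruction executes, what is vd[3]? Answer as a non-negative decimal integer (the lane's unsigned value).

vd[3] = 22

VLMAX = VLEN×LMUL/SEW = 128×1/4/8 = 4
vl = min(AVL, VLMAX) = min(1, 4) = 1
lane  0: sub(0x1b,0x8b) ⇒ 0x90
lane  1: tail/keep ⇒ 0xab
lane  2: tail/keep ⇒ 0x1d
lane  3: tail/keep ⇒ 0x16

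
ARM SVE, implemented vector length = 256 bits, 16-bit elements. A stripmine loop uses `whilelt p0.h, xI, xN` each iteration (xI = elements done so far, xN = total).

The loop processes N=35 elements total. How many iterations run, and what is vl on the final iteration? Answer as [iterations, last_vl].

256-bit reg / 16-bit elem → 16 lanes
35 elements at 16/iter → 3 passes, remainder 3 on the last

[iterations, last_vl] = [3, 3]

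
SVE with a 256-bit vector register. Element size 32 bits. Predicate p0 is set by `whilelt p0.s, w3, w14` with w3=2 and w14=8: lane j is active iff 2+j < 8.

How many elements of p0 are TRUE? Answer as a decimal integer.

vl = 6

lane count: 256 div 32 = 8
active while 2+j < 8, i.e. j ∈ [0,6) capped at 8 ⇒ 6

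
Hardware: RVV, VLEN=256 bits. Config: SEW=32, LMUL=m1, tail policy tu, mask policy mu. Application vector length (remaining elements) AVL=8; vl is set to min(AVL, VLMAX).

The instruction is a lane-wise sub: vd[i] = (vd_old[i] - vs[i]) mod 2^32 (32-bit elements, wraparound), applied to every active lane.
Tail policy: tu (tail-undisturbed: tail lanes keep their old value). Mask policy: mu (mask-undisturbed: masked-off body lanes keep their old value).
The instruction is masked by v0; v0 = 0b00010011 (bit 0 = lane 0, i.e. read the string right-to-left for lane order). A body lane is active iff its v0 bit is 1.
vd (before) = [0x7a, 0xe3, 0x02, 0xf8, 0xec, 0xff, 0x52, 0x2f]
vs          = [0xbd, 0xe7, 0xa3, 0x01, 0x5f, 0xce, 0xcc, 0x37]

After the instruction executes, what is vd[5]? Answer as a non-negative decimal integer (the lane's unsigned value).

vd[5] = 255

VLMAX = (256 × 1) / 32 = 8 lanes
vl ← min(8, 8) = 8
lane  0: sub(0x7a,0xbd) ⇒ 0xffffffbd
lane  1: sub(0xe3,0xe7) ⇒ 0xfffffffc
lane  2: mask-off/keep ⇒ 0x02
lane  3: mask-off/keep ⇒ 0xf8
lane  4: sub(0xec,0x5f) ⇒ 0x8d
lane  5: mask-off/keep ⇒ 0xff
lane  6: mask-off/keep ⇒ 0x52
lane  7: mask-off/keep ⇒ 0x2f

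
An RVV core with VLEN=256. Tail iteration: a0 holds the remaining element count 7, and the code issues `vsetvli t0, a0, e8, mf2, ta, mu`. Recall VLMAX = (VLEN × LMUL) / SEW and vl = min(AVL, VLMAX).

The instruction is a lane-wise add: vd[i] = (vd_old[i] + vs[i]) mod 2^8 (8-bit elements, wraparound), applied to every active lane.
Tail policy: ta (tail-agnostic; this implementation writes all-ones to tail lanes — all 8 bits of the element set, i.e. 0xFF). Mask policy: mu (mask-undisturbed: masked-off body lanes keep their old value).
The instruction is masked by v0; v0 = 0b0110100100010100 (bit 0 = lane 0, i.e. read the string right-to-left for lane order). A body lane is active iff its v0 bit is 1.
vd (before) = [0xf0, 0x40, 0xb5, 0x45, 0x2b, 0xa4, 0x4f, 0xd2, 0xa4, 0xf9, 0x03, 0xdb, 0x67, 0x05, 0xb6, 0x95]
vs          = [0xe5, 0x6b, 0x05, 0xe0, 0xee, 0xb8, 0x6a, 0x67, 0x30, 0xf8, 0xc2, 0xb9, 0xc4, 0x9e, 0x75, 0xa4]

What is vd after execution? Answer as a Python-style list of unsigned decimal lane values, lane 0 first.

vd = [240, 64, 186, 69, 25, 164, 79, 255, 255, 255, 255, 255, 255, 255, 255, 255]

VLMAX = VLEN×LMUL/SEW = 256×1/2/8 = 16
vl = min(AVL, VLMAX) = min(7, 16) = 7
lane  0: mask-off/keep ⇒ 0xf0
lane  1: mask-off/keep ⇒ 0x40
lane  2: add(0xb5,0x05) ⇒ 0xba
lane  3: mask-off/keep ⇒ 0x45
lane  4: add(0x2b,0xee) ⇒ 0x19
lane  5: mask-off/keep ⇒ 0xa4
lane  6: mask-off/keep ⇒ 0x4f
lane  7: tail/ones ⇒ 0xff
lane  8: tail/ones ⇒ 0xff
lane  9: tail/ones ⇒ 0xff
lane 10: tail/ones ⇒ 0xff
lane 11: tail/ones ⇒ 0xff
lane 12: tail/ones ⇒ 0xff
lane 13: tail/ones ⇒ 0xff
lane 14: tail/ones ⇒ 0xff
lane 15: tail/ones ⇒ 0xff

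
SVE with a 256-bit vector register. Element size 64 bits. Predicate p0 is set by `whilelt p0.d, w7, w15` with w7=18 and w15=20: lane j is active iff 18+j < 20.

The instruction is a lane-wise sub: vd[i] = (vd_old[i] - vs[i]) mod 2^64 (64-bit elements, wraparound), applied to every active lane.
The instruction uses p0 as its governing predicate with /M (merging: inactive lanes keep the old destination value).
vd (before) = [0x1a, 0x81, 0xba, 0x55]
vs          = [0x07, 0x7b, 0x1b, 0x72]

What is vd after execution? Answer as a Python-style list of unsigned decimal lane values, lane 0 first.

256-bit reg / 64-bit elem → 4 lanes
active while 18+j < 20, i.e. j ∈ [0,2) capped at 4 ⇒ 2
  i=0: sub(0x1a,0x07) → 19
  i=1: sub(0x81,0x7b) → 6
  i=2: tail/keep → 186
  i=3: tail/keep → 85

vd = [19, 6, 186, 85]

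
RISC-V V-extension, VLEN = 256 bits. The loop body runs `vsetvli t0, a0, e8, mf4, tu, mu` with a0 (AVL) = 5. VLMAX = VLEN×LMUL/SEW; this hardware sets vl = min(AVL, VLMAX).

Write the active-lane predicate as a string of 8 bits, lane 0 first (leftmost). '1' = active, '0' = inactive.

predicate = 11111000

VLMAX = (256 × 1/4) / 8 = 8 lanes
vl = min(AVL, VLMAX) = min(5, 8) = 5
bits (lane 0 leftmost): 11111000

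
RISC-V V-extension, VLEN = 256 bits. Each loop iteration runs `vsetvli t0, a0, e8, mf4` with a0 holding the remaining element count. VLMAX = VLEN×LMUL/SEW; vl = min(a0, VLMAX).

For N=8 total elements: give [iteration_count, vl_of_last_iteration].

VLMAX = (256 × 1/4) / 8 = 8 lanes
8 elements at 8/iter → 1 passes, remainder 8 on the last

[iterations, last_vl] = [1, 8]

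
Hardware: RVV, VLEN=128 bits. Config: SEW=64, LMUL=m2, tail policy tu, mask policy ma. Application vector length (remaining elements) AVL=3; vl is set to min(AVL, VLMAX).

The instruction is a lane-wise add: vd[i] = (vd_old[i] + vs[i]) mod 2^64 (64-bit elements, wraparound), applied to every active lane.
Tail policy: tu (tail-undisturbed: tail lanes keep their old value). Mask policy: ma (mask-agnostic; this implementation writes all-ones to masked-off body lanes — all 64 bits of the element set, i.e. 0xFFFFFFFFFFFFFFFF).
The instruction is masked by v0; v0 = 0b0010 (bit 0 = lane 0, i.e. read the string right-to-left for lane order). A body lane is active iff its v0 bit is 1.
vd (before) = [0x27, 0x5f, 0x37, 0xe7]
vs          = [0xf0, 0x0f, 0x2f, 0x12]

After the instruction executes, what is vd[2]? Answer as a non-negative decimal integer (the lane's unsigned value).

vd[2] = 18446744073709551615

VLMAX = (128 × 2) / 64 = 4 lanes
vl = min(AVL, VLMAX) = min(3, 4) = 3
lane  0: mask-off/ones ⇒ 0xffffffffffffffff
lane  1: add(0x5f,0x0f) ⇒ 0x6e
lane  2: mask-off/ones ⇒ 0xffffffffffffffff
lane  3: tail/keep ⇒ 0xe7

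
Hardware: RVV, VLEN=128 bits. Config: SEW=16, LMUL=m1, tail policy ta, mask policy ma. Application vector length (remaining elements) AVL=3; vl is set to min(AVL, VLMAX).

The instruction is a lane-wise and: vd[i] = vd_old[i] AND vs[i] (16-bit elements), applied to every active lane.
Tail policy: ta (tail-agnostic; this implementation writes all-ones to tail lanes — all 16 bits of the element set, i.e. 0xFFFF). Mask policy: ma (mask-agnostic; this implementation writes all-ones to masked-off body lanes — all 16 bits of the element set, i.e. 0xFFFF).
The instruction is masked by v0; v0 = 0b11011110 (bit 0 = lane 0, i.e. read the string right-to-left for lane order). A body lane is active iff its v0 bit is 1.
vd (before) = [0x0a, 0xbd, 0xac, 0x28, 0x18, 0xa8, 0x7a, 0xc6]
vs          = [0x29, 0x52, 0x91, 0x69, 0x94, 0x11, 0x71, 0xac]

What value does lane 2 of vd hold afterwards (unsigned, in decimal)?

vd[2] = 128

lanes per group: 128·1/16 = 8
vl = min(AVL, VLMAX) = min(3, 8) = 3
lane  0: mask-off/ones ⇒ 0xffff
lane  1: and(0xbd,0x52) ⇒ 0x10
lane  2: and(0xac,0x91) ⇒ 0x80
lane  3: tail/ones ⇒ 0xffff
lane  4: tail/ones ⇒ 0xffff
lane  5: tail/ones ⇒ 0xffff
lane  6: tail/ones ⇒ 0xffff
lane  7: tail/ones ⇒ 0xffff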